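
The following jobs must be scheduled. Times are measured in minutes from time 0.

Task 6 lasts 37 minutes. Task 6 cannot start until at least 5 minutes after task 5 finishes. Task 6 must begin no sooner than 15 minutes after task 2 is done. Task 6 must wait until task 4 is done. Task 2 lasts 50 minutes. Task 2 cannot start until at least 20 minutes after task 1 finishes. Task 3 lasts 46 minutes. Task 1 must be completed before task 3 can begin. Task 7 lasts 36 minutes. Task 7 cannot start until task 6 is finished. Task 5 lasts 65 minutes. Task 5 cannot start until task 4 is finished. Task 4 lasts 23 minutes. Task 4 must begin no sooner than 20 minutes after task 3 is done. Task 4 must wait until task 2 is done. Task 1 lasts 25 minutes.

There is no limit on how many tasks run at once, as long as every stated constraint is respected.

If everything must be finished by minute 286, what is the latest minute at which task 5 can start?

143

To finish by minute 286, task 7 (duration 36) must start no later than minute 250.
Since task 7 (must start by minute 250) depends on it, task 6 must finish by minute 250. Backing off its 37-minute duration gives a latest start of minute 213.
Task 5 feeds into task 6 (must start by minute 213, minus 5-minute gap → minute 208); so task 5 must finish by minute 208 and therefore start by minute 143.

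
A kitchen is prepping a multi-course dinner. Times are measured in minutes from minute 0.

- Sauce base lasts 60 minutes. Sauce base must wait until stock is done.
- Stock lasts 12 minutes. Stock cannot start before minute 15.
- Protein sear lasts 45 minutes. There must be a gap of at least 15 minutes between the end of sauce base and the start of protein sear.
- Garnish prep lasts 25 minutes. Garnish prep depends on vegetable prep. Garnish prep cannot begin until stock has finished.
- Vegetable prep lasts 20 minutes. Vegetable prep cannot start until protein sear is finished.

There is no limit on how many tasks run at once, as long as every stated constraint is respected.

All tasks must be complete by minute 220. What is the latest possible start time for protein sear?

To finish by minute 220, garnish prep (duration 25) must start no later than minute 195.
Vegetable prep must finish before garnish prep (must start by minute 195). With a 20-minute duration, vegetable prep must start by 195 − 20 = minute 175.
Protein sear feeds into vegetable prep (must start by minute 175); so protein sear must finish by minute 175 and therefore start by minute 130.

130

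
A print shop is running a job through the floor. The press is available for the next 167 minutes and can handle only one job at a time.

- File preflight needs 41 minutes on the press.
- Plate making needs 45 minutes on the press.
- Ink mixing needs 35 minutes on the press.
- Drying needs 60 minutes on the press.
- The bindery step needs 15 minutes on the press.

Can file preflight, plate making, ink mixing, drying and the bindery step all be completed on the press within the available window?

No

Running back to back, the jobs need 41 + 45 + 35 + 60 + 15 = 196 minutes on the press.
Since 196 > 167, they cannot all fit.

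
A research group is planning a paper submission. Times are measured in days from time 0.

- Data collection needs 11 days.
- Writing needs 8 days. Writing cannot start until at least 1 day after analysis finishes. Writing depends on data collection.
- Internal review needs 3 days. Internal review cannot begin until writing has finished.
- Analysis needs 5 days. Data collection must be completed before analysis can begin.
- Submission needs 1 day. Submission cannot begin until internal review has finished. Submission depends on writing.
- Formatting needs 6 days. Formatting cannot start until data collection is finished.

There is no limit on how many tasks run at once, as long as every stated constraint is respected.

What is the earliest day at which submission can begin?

Data collection can start immediately at day 0; it finishes at day 11.
Analysis waits on data collection (finishes day 11), so it starts at day 11 and finishes at 11 + 5 = day 16.
Writing cannot start until analysis (finishes day 16, plus 1-day gap → day 17); data collection (finishes day 11). The controlling bound is day 17, so writing finishes at 17 + 8 = day 25.
After writing (finishes day 25), internal review can start at day 25 and finishes at day 28.
Submission waits on internal review (finishes day 28); writing (finishes day 25). The latest of these is day 28, which is the earliest submission can start.

28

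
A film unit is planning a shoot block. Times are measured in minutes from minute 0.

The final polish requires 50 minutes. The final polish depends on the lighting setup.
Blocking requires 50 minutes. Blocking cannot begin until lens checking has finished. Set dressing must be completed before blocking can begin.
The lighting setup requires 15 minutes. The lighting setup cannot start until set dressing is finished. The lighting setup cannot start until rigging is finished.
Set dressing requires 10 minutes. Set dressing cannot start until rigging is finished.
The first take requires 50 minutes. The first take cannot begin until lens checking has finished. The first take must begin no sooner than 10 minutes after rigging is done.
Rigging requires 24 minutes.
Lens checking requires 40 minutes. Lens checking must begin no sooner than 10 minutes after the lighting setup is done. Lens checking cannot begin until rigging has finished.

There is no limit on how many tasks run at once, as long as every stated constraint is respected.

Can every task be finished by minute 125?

No

Rigging can start immediately at minute 0; it finishes at minute 24.
After rigging (finishes minute 24), set dressing can start at minute 24 and finishes at minute 34.
The lighting setup needs all of set dressing (finishes minute 34); rigging (finishes minute 24). That puts its earliest start at minute 34; it finishes at 34 + 15 = minute 49.
The final polish cannot begin until the lighting setup (finishes minute 49). It runs from minute 49 to 49 + 50 = minute 99.
Lens checking has to wait for the lighting setup (finishes minute 49, plus 10-minute gap → minute 59); rigging (finishes minute 24). The latest of these is minute 59, so lens checking runs minute 59 to 59 + 40 = minute 99.
The first take needs all of lens checking (finishes minute 99); rigging (finishes minute 24, plus 10-minute gap → minute 34). That puts its earliest start at minute 99; it finishes at 99 + 50 = minute 149.
Blocking has to wait for lens checking (finishes minute 99); set dressing (finishes minute 34). The latest of these is minute 99, so blocking runs minute 99 to 99 + 50 = minute 149.
The earliest everything can be done is minute 149, which is after the deadline of 125, so it is not possible.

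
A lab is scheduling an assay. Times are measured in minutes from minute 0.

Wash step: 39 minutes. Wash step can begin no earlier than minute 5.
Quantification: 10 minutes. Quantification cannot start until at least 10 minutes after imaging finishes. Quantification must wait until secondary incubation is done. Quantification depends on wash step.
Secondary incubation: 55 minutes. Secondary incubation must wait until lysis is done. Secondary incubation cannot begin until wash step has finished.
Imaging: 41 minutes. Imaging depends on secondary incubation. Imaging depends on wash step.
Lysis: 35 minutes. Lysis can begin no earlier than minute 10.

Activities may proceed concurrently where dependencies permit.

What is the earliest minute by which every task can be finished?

Wash step waits on its own release at minute 5, so it starts at minute 5 and finishes at 5 + 39 = minute 44.
Lysis cannot begin until its own release at minute 10. It runs from minute 10 to 10 + 35 = minute 45.
Secondary incubation cannot start until lysis (finishes minute 45); wash step (finishes minute 44). The controlling bound is minute 45, so secondary incubation finishes at 45 + 55 = minute 100.
Imaging needs all of secondary incubation (finishes minute 100); wash step (finishes minute 44). That puts its earliest start at minute 100; it finishes at 100 + 41 = minute 141.
For quantification: imaging (finishes minute 141, plus 10-minute gap → minute 151); secondary incubation (finishes minute 100); wash step (finishes minute 44). Taking the maximum gives a start of minute 151, and it finishes at 151 + 10 = minute 161.
All tasks are finished once the last one completes. Finish times: Lysis at 45, Wash step at 44, Secondary incubation at 100, Imaging at 141, Quantification at 161. The latest is minute 161.

161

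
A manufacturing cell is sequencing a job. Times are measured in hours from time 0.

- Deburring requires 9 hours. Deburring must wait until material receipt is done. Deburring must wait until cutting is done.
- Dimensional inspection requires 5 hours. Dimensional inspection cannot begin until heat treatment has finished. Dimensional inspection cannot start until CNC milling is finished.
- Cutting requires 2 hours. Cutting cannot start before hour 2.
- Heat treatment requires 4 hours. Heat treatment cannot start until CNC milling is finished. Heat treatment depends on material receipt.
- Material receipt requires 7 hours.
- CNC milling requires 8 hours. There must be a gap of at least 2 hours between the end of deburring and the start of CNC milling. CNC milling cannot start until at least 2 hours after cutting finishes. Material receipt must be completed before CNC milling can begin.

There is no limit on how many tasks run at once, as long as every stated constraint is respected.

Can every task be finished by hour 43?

Yes

After its own release at hour 2, cutting can start at hour 2 and finishes at hour 4.
Nothing blocks material receipt, so it runs from hour 0 to hour 7.
For deburring: material receipt (finishes hour 7); cutting (finishes hour 4). Taking the maximum gives a start of hour 7, and it finishes at 7 + 9 = hour 16.
CNC milling needs all of deburring (finishes hour 16, plus 2-hour gap → hour 18); cutting (finishes hour 4, plus 2-hour gap → hour 6); material receipt (finishes hour 7). That puts its earliest start at hour 18; it finishes at 18 + 8 = hour 26.
Heat treatment has to wait for CNC milling (finishes hour 26); material receipt (finishes hour 7). The latest of these is hour 26, so heat treatment runs hour 26 to 26 + 4 = hour 30.
Dimensional inspection has to wait for heat treatment (finishes hour 30); CNC milling (finishes hour 26). The latest of these is hour 30, so dimensional inspection runs hour 30 to 30 + 5 = hour 35.
Every task is finished by hour 35, which is no later than the deadline of 43, so the schedule is feasible.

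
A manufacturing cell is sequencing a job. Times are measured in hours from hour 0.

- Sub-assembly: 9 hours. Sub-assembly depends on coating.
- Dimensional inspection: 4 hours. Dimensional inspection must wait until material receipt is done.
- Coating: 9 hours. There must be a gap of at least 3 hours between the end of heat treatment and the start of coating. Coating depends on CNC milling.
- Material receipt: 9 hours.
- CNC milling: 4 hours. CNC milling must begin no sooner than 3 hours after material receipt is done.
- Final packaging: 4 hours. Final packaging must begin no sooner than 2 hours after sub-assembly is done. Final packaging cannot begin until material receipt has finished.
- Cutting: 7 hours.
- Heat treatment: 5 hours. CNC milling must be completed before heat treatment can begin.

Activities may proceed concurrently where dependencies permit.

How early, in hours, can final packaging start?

44

Nothing blocks material receipt, so it runs from hour 0 to hour 9.
After material receipt (finishes hour 9, plus 3-hour gap → hour 12), CNC milling can start at hour 12 and finishes at hour 16.
After CNC milling (finishes hour 16), heat treatment can start at hour 16 and finishes at hour 21.
Coating has to wait for heat treatment (finishes hour 21, plus 3-hour gap → hour 24); CNC milling (finishes hour 16). The latest of these is hour 24, so coating runs hour 24 to 24 + 9 = hour 33.
After coating (finishes hour 33), sub-assembly can start at hour 33 and finishes at hour 42.
Final packaging waits on sub-assembly (finishes hour 42, plus 2-hour gap → hour 44); material receipt (finishes hour 9). The latest of these is hour 44, which is the earliest final packaging can start.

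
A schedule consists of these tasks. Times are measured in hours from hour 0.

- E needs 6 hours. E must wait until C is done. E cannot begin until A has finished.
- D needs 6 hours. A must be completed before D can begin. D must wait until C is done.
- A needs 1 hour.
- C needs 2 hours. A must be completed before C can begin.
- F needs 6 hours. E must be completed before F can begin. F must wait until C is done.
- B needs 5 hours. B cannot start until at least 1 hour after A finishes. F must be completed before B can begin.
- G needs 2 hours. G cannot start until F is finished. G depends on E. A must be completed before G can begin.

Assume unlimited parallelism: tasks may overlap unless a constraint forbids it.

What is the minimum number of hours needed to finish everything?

Nothing blocks A, so it runs from hour 0 to hour 1.
C cannot begin until A (finishes hour 1). It runs from hour 1 to 1 + 2 = hour 3.
E cannot start until C (finishes hour 3); A (finishes hour 1). The controlling bound is hour 3, so E finishes at 3 + 6 = hour 9.
F cannot start until E (finishes hour 9); C (finishes hour 3). The controlling bound is hour 9, so F finishes at 9 + 6 = hour 15.
For G: F (finishes hour 15); E (finishes hour 9); A (finishes hour 1). Taking the maximum gives a start of hour 15, and it finishes at 15 + 2 = hour 17.
B needs all of A (finishes hour 1, plus 1-hour gap → hour 2); F (finishes hour 15). That puts its earliest start at hour 15; it finishes at 15 + 5 = hour 20.
D has to wait for A (finishes hour 1); C (finishes hour 3). The latest of these is hour 3, so D runs hour 3 to 3 + 6 = hour 9.
All tasks are finished once the last one completes. Finish times: A at 1, B at 20, C at 3, D at 9, E at 9, F at 15, G at 17. The latest is hour 20.

20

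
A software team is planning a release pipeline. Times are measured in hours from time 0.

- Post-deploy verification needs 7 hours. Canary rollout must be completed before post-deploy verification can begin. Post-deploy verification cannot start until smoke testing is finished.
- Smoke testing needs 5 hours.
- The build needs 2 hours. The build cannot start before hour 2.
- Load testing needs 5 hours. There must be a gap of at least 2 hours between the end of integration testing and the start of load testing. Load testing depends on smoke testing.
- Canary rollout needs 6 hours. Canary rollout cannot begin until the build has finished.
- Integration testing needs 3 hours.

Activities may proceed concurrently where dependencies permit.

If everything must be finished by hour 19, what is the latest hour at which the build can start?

4

Post-deploy verification has no dependents, so it just needs to finish by hour 19. Starting by 19 − 7 = hour 12 achieves that.
Canary rollout feeds into post-deploy verification (must start by hour 12); so canary rollout must finish by hour 12 and therefore start by hour 6.
The build feeds into canary rollout (must start by hour 6); so the build must finish by hour 6 and therefore start by hour 4.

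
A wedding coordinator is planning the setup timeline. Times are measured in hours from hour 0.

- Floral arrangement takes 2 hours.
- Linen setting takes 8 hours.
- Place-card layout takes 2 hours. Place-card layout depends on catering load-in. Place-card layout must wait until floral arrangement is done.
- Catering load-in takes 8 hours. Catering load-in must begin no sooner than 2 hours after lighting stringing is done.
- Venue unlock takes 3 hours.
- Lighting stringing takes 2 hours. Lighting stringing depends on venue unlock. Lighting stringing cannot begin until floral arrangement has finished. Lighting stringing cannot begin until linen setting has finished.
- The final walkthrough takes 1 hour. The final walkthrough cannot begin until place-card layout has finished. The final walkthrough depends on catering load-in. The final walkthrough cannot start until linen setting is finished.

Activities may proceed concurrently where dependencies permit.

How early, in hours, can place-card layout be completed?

Floral arrangement has no prerequisites, so it starts at hour 0 and finishes at hour 2.
Linen setting has no prerequisites, so it starts at hour 0 and finishes at hour 8.
Venue unlock can start immediately at hour 0; it finishes at hour 3.
Lighting stringing needs all of venue unlock (finishes hour 3); floral arrangement (finishes hour 2); linen setting (finishes hour 8). That puts its earliest start at hour 8; it finishes at 8 + 2 = hour 10.
Catering load-in waits on lighting stringing (finishes hour 10, plus 2-hour gap → hour 12), so it starts at hour 12 and finishes at 12 + 8 = hour 20.
Place-card layout needs all of catering load-in (finishes hour 20); floral arrangement (finishes hour 2). That puts its earliest start at hour 20; it finishes at 20 + 2 = hour 22.

22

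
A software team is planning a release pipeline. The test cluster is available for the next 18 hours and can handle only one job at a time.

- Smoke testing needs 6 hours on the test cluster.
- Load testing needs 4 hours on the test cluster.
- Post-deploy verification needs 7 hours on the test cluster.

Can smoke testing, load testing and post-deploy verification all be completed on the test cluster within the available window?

Running back to back, the jobs need 6 + 4 + 7 = 17 hours on the test cluster.
Since 17 ≤ 18, they fit within the window.

Yes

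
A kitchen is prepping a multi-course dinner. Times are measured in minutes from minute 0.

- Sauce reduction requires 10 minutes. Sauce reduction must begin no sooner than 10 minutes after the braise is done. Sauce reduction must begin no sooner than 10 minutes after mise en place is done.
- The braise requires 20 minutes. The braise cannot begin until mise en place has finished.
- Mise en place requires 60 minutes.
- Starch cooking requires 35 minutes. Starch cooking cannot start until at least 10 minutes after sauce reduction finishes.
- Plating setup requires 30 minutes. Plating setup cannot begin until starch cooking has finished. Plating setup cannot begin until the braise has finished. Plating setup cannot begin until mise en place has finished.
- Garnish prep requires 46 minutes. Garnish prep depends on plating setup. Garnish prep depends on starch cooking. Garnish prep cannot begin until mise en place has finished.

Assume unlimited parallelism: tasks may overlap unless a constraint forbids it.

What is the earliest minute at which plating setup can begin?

Nothing blocks mise en place, so it runs from minute 0 to minute 60.
The braise cannot begin until mise en place (finishes minute 60). It runs from minute 60 to 60 + 20 = minute 80.
Sauce reduction needs all of the braise (finishes minute 80, plus 10-minute gap → minute 90); mise en place (finishes minute 60, plus 10-minute gap → minute 70). That puts its earliest start at minute 90; it finishes at 90 + 10 = minute 100.
After sauce reduction (finishes minute 100, plus 10-minute gap → minute 110), starch cooking can start at minute 110 and finishes at minute 145.
Plating setup waits on starch cooking (finishes minute 145); the braise (finishes minute 80); mise en place (finishes minute 60). The latest of these is minute 145, which is the earliest plating setup can start.

145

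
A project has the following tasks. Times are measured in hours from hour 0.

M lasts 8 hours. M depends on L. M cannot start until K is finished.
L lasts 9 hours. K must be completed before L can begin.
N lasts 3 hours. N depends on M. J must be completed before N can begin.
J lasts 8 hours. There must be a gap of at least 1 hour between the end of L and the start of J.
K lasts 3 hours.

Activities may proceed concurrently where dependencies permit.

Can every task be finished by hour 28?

K has no prerequisites, so it starts at hour 0 and finishes at hour 3.
After K (finishes hour 3), L can start at hour 3 and finishes at hour 12.
M needs all of L (finishes hour 12); K (finishes hour 3). That puts its earliest start at hour 12; it finishes at 12 + 8 = hour 20.
After L (finishes hour 12, plus 1-hour gap → hour 13), J can start at hour 13 and finishes at hour 21.
N has to wait for M (finishes hour 20); J (finishes hour 21). The latest of these is hour 21, so N runs hour 21 to 21 + 3 = hour 24.
Every task is finished by hour 24, which is no later than the deadline of 28, so the schedule is feasible.

Yes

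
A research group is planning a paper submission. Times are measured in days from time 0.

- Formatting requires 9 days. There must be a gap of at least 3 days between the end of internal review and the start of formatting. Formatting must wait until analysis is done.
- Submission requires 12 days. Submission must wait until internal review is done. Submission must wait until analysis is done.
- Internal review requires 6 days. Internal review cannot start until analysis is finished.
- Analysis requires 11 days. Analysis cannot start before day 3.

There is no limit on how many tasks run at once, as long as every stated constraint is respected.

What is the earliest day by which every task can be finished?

32

Analysis cannot begin until its own release at day 3. It runs from day 3 to 3 + 11 = day 14.
Internal review cannot begin until analysis (finishes day 14). It runs from day 14 to 14 + 6 = day 20.
For submission: internal review (finishes day 20); analysis (finishes day 14). Taking the maximum gives a start of day 20, and it finishes at 20 + 12 = day 32.
Formatting has to wait for internal review (finishes day 20, plus 3-day gap → day 23); analysis (finishes day 14). The latest of these is day 23, so formatting runs day 23 to 23 + 9 = day 32.
All tasks are finished once the last one completes. Finish times: Analysis at 14, Internal review at 20, Formatting at 32, Submission at 32. The latest is day 32.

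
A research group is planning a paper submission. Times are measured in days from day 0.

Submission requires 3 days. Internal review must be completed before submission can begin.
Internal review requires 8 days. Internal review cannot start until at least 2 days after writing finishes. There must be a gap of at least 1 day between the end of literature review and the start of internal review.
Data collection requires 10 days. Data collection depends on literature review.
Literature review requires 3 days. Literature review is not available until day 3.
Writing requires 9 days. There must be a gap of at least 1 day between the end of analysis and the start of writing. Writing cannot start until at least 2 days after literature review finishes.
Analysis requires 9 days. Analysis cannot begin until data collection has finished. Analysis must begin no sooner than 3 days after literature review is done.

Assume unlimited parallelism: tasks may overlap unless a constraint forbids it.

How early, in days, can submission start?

Literature review waits on its own release at day 3, so it starts at day 3 and finishes at 3 + 3 = day 6.
After literature review (finishes day 6), data collection can start at day 6 and finishes at day 16.
For analysis: data collection (finishes day 16); literature review (finishes day 6, plus 3-day gap → day 9). Taking the maximum gives a start of day 16, and it finishes at 16 + 9 = day 25.
Writing cannot start until analysis (finishes day 25, plus 1-day gap → day 26); literature review (finishes day 6, plus 2-day gap → day 8). The controlling bound is day 26, so writing finishes at 26 + 9 = day 35.
Internal review cannot start until writing (finishes day 35, plus 2-day gap → day 37); literature review (finishes day 6, plus 1-day gap → day 7). The controlling bound is day 37, so internal review finishes at 37 + 8 = day 45.
Submission waits on internal review (finishes day 45), so the earliest it can start is day 45.

45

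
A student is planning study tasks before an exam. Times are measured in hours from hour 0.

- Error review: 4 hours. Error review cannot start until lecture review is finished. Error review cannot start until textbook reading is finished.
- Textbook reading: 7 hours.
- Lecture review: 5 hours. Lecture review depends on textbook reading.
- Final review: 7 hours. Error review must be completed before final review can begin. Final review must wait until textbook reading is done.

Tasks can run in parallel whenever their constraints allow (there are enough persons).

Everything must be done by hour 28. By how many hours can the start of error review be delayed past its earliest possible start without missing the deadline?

5

Nothing blocks textbook reading, so it runs from hour 0 to hour 7.
Lecture review waits on textbook reading (finishes hour 7), so it starts at hour 7 and finishes at 7 + 5 = hour 12.
For error review: lecture review (finishes hour 12); textbook reading (finishes hour 7). Taking the maximum gives a start of hour 12, and it finishes at 12 + 4 = hour 16.

Working backward from the deadline:
Final review must finish by hour 28; it takes 7 hours, so it must start by 28 − 7 = hour 21.
Error review has to be done before final review (must start by hour 21). That means finishing by hour 21, i.e. starting by 21 − 4 = hour 17.
So error review can start as early as hour 12 and as late as hour 17, giving 17 − 12 = 5 hours of slack.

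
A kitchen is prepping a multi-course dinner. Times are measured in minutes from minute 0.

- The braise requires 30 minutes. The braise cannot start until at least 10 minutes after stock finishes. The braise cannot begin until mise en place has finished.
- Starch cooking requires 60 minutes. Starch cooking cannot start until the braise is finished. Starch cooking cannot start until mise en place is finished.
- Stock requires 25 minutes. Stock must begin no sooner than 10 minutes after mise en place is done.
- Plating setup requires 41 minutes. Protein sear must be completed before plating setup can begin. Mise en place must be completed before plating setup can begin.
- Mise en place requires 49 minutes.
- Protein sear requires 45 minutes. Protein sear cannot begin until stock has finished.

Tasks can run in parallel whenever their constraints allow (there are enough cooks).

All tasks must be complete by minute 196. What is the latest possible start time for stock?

71

Nothing follows starch cooking; the deadline of minute 196 is its only limit. It must start by 196 − 60 = minute 136.
The braise has to be done before starch cooking (must start by minute 136). That means finishing by minute 136, i.e. starting by 136 − 30 = minute 106.
To finish by minute 196, plating setup (duration 41) must start no later than minute 155.
Since plating setup (must start by minute 155) depends on it, protein sear must finish by minute 155. Backing off its 45-minute duration gives a latest start of minute 110.
For stock: the braise (must start by minute 106, minus 10-minute gap → minute 96); protein sear (must start by minute 110). The most restrictive is minute 96; with a 25-minute duration, stock must start by minute 71.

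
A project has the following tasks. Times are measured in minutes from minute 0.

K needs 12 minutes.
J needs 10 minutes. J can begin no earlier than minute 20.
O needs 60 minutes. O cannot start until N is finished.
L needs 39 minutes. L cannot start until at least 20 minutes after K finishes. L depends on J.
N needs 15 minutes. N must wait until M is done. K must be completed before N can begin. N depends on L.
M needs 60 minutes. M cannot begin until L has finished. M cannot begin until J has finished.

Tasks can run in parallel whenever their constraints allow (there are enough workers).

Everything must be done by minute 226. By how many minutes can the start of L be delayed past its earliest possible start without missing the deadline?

20

Nothing blocks K, so it runs from minute 0 to minute 12.
J cannot begin until its own release at minute 20. It runs from minute 20 to 20 + 10 = minute 30.
For L: K (finishes minute 12, plus 20-minute gap → minute 32); J (finishes minute 30). Taking the maximum gives a start of minute 32, and it finishes at 32 + 39 = minute 71.

Working backward from the deadline:
O must finish by minute 226; it takes 60 minutes, so it must start by 226 − 60 = minute 166.
Since O (must start by minute 166) depends on it, N must finish by minute 166. Backing off its 15-minute duration gives a latest start of minute 151.
M must finish before N (must start by minute 151). With a 60-minute duration, M must start by 151 − 60 = minute 91.
L has several dependents: M (must start by minute 91); N (must start by minute 151). The earliest of those limits is minute 91, so L must start by 91 − 39 = minute 52.
So L can start as early as minute 32 and as late as minute 52, giving 52 − 32 = 20 minutes of slack.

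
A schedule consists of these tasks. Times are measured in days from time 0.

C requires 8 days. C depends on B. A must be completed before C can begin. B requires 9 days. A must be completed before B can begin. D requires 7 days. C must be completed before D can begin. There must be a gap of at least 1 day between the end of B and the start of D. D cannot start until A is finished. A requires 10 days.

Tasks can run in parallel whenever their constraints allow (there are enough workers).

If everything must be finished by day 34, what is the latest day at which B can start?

10

D has no dependents, so it just needs to finish by day 34. Starting by 34 − 7 = day 27 achieves that.
Since D (must start by day 27) depends on it, C must finish by day 27. Backing off its 8-day duration gives a latest start of day 19.
B has several dependents: C (must start by day 19); D (must start by day 27, minus 1-day gap → day 26). The earliest of those limits is day 19, so B must start by 19 − 9 = day 10.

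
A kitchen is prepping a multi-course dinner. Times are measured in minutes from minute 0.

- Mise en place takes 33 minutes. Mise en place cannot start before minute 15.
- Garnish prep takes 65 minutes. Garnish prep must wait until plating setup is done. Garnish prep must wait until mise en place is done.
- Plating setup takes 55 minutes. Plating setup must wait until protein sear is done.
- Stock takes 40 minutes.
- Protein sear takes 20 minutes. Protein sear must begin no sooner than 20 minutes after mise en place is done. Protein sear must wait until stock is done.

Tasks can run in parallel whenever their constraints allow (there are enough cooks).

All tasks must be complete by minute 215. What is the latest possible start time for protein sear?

75

Nothing follows garnish prep; the deadline of minute 215 is its only limit. It must start by 215 − 65 = minute 150.
Plating setup feeds into garnish prep (must start by minute 150); so plating setup must finish by minute 150 and therefore start by minute 95.
Since plating setup (must start by minute 95) depends on it, protein sear must finish by minute 95. Backing off its 20-minute duration gives a latest start of minute 75.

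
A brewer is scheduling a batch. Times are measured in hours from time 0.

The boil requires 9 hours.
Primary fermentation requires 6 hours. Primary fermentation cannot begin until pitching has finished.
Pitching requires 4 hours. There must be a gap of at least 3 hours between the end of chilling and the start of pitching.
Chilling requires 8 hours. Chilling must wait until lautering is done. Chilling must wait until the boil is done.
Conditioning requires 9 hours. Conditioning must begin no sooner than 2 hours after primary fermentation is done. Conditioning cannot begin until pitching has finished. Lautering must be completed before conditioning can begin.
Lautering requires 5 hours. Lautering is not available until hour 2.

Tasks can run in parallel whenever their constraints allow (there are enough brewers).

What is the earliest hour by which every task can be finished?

The boil has no prerequisites, so it starts at hour 0 and finishes at hour 9.
Lautering cannot begin until its own release at hour 2. It runs from hour 2 to 2 + 5 = hour 7.
Chilling needs all of lautering (finishes hour 7); the boil (finishes hour 9). That puts its earliest start at hour 9; it finishes at 9 + 8 = hour 17.
Pitching waits on chilling (finishes hour 17, plus 3-hour gap → hour 20), so it starts at hour 20 and finishes at 20 + 4 = hour 24.
After pitching (finishes hour 24), primary fermentation can start at hour 24 and finishes at hour 30.
Conditioning cannot start until primary fermentation (finishes hour 30, plus 2-hour gap → hour 32); pitching (finishes hour 24); lautering (finishes hour 7). The controlling bound is hour 32, so conditioning finishes at 32 + 9 = hour 41.
All tasks are finished once the last one completes. Finish times: Lautering at 7, The boil at 9, Chilling at 17, Pitching at 24, Primary fermentation at 30, Conditioning at 41. The latest is hour 41.

41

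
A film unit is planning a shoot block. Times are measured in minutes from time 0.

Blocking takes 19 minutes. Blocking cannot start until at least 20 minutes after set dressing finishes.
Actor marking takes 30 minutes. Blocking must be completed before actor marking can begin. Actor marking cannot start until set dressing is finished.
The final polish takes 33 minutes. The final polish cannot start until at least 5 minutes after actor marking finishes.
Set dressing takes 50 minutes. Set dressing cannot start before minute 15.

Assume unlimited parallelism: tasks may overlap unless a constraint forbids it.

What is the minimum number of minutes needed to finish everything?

After its own release at minute 15, set dressing can start at minute 15 and finishes at minute 65.
After set dressing (finishes minute 65, plus 20-minute gap → minute 85), blocking can start at minute 85 and finishes at minute 104.
Actor marking has to wait for blocking (finishes minute 104); set dressing (finishes minute 65). The latest of these is minute 104, so actor marking runs minute 104 to 104 + 30 = minute 134.
The final polish cannot begin until actor marking (finishes minute 134, plus 5-minute gap → minute 139). It runs from minute 139 to 139 + 33 = minute 172.
All tasks are finished once the last one completes. Finish times: Set dressing at 65, Blocking at 104, Actor marking at 134, The final polish at 172. The latest is minute 172.

172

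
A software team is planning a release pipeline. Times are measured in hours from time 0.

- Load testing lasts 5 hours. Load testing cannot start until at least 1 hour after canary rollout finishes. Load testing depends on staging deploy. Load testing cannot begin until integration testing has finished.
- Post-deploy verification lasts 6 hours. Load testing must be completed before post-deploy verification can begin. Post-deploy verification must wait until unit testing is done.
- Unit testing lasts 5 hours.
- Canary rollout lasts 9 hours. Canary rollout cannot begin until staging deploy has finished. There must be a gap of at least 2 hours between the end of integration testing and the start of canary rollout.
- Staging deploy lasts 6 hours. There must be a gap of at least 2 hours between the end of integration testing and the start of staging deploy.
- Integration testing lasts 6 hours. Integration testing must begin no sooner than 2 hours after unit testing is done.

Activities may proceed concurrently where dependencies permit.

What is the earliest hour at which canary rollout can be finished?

Nothing blocks unit testing, so it runs from hour 0 to hour 5.
After unit testing (finishes hour 5, plus 2-hour gap → hour 7), integration testing can start at hour 7 and finishes at hour 13.
After integration testing (finishes hour 13, plus 2-hour gap → hour 15), staging deploy can start at hour 15 and finishes at hour 21.
Canary rollout has to wait for staging deploy (finishes hour 21); integration testing (finishes hour 13, plus 2-hour gap → hour 15). The latest of these is hour 21, so canary rollout runs hour 21 to 21 + 9 = hour 30.

30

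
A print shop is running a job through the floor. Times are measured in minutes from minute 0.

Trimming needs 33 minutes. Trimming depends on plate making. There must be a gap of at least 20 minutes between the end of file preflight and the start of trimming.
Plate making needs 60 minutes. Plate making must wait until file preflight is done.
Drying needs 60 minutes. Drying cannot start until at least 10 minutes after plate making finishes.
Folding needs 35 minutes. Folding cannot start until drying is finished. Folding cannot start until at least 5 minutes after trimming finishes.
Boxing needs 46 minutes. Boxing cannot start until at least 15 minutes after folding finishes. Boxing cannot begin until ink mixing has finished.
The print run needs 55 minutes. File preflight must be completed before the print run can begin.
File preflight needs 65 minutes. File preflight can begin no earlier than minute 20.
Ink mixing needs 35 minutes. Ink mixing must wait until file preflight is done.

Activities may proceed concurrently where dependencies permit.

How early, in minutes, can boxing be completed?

311

File preflight waits on its own release at minute 20, so it starts at minute 20 and finishes at 20 + 65 = minute 85.
Ink mixing waits on file preflight (finishes minute 85), so it starts at minute 85 and finishes at 85 + 35 = minute 120.
Plate making waits on file preflight (finishes minute 85), so it starts at minute 85 and finishes at 85 + 60 = minute 145.
For trimming: plate making (finishes minute 145); file preflight (finishes minute 85, plus 20-minute gap → minute 105). Taking the maximum gives a start of minute 145, and it finishes at 145 + 33 = minute 178.
Drying waits on plate making (finishes minute 145, plus 10-minute gap → minute 155), so it starts at minute 155 and finishes at 155 + 60 = minute 215.
For folding: drying (finishes minute 215); trimming (finishes minute 178, plus 5-minute gap → minute 183). Taking the maximum gives a start of minute 215, and it finishes at 215 + 35 = minute 250.
For boxing: folding (finishes minute 250, plus 15-minute gap → minute 265); ink mixing (finishes minute 120). Taking the maximum gives a start of minute 265, and it finishes at 265 + 46 = minute 311.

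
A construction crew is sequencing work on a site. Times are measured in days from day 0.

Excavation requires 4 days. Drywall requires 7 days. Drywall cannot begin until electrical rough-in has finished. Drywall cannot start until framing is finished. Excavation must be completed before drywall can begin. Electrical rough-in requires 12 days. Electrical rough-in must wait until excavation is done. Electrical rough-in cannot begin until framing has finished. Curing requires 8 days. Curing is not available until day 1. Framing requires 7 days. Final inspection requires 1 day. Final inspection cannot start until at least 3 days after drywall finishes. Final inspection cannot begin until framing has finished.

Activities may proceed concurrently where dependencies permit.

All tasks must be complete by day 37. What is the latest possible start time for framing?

7

To finish by day 37, final inspection (duration 1) must start no later than day 36.
Drywall has to be done before final inspection (must start by day 36, minus 3-day gap → day 33). That means finishing by day 33, i.e. starting by 33 − 7 = day 26.
Electrical rough-in must finish before drywall (must start by day 26). With a 12-day duration, electrical rough-in must start by 26 − 12 = day 14.
Framing must finish in time for electrical rough-in (must start by day 14); drywall (must start by day 26); final inspection (must start by day 36). The tightest is day 14, so framing must start by 14 − 7 = day 7.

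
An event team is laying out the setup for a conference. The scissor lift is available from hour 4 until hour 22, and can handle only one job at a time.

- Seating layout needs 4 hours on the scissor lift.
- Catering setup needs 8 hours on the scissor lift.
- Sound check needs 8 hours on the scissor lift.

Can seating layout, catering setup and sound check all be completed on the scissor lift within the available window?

The scissor lift window is 22 − 4 = 18 hours.
Running back to back, the jobs need 4 + 8 + 8 = 20 hours on the scissor lift.
Since 20 > 18, they cannot all fit.

No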